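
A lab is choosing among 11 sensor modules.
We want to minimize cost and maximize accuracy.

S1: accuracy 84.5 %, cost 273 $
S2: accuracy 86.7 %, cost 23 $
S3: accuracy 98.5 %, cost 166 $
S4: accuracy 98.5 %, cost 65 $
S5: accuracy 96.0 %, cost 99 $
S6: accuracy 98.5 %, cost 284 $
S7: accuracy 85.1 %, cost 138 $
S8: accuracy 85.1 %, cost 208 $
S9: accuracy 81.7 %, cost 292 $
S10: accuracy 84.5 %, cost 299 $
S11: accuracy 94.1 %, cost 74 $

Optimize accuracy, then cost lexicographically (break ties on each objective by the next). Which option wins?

S4

First maximize accuracy: best is 98.5, kept {S3, S4, S6}.
Then minimize cost: best is 65, kept {S4}.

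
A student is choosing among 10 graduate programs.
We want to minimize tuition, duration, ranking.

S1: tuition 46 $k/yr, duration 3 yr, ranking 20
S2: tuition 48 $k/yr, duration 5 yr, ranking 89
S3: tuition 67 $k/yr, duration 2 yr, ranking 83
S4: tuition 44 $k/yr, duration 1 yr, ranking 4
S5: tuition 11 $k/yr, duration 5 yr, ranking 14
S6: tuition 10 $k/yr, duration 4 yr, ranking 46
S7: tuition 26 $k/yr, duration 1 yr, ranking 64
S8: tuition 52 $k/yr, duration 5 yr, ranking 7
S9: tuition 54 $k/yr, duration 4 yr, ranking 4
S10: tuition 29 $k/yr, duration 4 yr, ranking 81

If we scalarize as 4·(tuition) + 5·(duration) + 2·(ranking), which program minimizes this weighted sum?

S5

S1: 4·46 + 5·3 + 2·20 = 239
S2: 4·48 + 5·5 + 2·89 = 395
S3: 4·67 + 5·2 + 2·83 = 444
S4: 4·44 + 5·1 + 2·4 = 189
S5: 4·11 + 5·5 + 2·14 = 97
S6: 4·10 + 5·4 + 2·46 = 152
S7: 4·26 + 5·1 + 2·64 = 237
S8: 4·52 + 5·5 + 2·7 = 247
S9: 4·54 + 5·4 + 2·4 = 244
S10: 4·29 + 5·4 + 2·81 = 298
Lowest: S5 at 97.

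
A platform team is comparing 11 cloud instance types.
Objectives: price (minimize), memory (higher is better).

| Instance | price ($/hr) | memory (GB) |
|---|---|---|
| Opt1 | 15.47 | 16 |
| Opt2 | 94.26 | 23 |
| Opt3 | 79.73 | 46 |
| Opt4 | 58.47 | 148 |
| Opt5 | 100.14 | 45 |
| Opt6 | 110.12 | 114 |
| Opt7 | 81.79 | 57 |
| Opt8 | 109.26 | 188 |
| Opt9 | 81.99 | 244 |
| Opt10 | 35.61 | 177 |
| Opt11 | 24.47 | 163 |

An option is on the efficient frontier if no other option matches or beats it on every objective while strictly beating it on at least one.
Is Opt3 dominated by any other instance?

Opt4 vs Opt3: price 58.47≤79.73, memory 148≥46 — Opt4 is at least as good on every objective and strictly better on at least one, so Opt4 dominates Opt3.

Yes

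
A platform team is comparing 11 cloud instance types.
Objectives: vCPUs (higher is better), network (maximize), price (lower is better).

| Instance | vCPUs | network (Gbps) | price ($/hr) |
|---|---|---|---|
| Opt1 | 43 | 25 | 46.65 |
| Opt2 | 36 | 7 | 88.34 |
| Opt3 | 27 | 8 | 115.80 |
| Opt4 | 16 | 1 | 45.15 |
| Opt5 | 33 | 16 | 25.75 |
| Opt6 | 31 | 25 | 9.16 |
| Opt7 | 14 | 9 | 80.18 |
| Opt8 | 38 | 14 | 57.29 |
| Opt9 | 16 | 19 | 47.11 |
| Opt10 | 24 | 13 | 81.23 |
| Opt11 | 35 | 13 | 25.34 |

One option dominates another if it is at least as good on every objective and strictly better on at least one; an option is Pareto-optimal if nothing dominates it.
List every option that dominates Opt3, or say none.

Opt1: vCPUs 43≥27, network 25≥8, price 46.65≤115.80 — dominates Opt3.
Opt5: vCPUs 33≥27, network 16≥8, price 25.75≤115.80 — dominates Opt3.
Opt6: vCPUs 31≥27, network 25≥8, price 9.16≤115.80 — dominates Opt3.
Opt8: vCPUs 38≥27, network 14≥8, price 57.29≤115.80 — dominates Opt3.
Opt11: vCPUs 35≥27, network 13≥8, price 25.34≤115.80 — dominates Opt3.
Others (Opt2, Opt4, Opt7, Opt9, Opt10) are each worse than Opt3 on at least one objective.

Opt1, Opt5, Opt6, Opt8, Opt11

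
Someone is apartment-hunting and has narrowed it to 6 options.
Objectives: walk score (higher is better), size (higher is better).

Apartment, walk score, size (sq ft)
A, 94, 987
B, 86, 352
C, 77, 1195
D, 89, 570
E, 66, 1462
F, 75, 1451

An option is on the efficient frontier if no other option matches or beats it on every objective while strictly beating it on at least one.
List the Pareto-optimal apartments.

A: not dominated (best walk score).
B: dominated by A (walk score 94≥86, size 987≥352).
C: not dominated.
D: dominated by A (walk score 94≥89, size 987≥570).
E: not dominated (best size).
F: not dominated.

A, C, E, F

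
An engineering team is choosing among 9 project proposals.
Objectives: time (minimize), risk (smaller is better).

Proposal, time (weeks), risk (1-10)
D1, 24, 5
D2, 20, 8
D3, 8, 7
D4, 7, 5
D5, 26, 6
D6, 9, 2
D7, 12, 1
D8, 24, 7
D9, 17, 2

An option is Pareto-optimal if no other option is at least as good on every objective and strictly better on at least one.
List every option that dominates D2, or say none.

D3, D4, D6, D7, D9

D3: time 8≤20, risk 7≤8 — dominates D2.
D4: time 7≤20, risk 5≤8 — dominates D2.
D6: time 9≤20, risk 2≤8 — dominates D2.
D7: time 12≤20, risk 1≤8 — dominates D2.
D9: time 17≤20, risk 2≤8 — dominates D2.
Others (D1, D5, D8) are each worse than D2 on at least one objective.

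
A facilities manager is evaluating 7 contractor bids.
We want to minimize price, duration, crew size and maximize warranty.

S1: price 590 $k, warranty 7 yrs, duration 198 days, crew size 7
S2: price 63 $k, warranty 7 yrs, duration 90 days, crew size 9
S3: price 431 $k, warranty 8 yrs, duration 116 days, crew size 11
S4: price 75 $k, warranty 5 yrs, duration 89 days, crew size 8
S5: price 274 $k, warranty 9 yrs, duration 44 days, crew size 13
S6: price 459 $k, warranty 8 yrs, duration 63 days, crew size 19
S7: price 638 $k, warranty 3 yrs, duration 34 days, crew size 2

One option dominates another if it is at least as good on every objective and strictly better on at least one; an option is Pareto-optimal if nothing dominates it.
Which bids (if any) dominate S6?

S5: price 274≤459, warranty 9≥8, duration 44≤63, crew size 13≤19 — dominates S6.
Others (S1, S2, S3, S4, S7) are each worse than S6 on at least one objective.

S5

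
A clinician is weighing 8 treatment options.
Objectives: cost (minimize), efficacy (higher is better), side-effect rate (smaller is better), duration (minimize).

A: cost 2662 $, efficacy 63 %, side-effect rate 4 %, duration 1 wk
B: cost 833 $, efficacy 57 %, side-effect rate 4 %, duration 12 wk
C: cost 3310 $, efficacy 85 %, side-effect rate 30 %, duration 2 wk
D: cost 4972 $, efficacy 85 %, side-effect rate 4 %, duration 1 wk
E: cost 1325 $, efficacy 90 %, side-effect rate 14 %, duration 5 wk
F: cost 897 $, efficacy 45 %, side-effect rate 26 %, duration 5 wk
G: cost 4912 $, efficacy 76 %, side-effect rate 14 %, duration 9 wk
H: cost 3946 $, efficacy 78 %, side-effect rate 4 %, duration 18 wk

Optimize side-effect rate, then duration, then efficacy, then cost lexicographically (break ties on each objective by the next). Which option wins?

D

First minimize side-effect rate: best is 4, kept {A, B, D, H}.
Then minimize duration: best is 1, kept {A, D}.
Then maximize efficacy: best is 85, kept {D}.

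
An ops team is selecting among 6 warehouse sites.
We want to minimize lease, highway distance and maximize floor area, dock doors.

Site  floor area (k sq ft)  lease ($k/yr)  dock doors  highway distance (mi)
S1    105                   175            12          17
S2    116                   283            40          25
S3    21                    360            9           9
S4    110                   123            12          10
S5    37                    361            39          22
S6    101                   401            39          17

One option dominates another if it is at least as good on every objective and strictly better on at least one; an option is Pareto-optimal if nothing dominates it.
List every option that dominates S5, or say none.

none

S1: worse on dock doors (12 vs 39).
S2: worse on highway distance (25 vs 22).
S3: worse on floor area (21 vs 37).
S4: worse on dock doors (12 vs 39).
S6: worse on lease (401 vs 361).
No option dominates S5.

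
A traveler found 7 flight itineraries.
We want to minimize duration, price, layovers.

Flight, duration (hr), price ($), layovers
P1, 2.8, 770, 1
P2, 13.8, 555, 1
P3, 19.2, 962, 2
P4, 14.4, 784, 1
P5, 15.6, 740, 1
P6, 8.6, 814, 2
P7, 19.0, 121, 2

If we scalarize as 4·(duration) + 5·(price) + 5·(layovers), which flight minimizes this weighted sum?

P7

P1: 4·2.8 + 5·770 + 5·1 = 3866.2
P2: 4·13.8 + 5·555 + 5·1 = 2835.2
P3: 4·19.2 + 5·962 + 5·2 = 4896.8
P4: 4·14.4 + 5·784 + 5·1 = 3982.6
P5: 4·15.6 + 5·740 + 5·1 = 3767.4
P6: 4·8.6 + 5·814 + 5·2 = 4114.4
P7: 4·19.0 + 5·121 + 5·2 = 691.0
Lowest: P7 at 691.0.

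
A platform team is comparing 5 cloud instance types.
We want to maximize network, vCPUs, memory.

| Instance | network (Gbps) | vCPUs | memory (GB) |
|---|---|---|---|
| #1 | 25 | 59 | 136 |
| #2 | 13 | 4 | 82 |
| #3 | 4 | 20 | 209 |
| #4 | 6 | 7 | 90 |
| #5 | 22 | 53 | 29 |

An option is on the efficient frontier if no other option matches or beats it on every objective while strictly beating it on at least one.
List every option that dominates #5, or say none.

#1: network 25≥22, vCPUs 59≥53, memory 136≥29 — dominates #5.
Others (#2, #3, #4) are each worse than #5 on at least one objective.

#1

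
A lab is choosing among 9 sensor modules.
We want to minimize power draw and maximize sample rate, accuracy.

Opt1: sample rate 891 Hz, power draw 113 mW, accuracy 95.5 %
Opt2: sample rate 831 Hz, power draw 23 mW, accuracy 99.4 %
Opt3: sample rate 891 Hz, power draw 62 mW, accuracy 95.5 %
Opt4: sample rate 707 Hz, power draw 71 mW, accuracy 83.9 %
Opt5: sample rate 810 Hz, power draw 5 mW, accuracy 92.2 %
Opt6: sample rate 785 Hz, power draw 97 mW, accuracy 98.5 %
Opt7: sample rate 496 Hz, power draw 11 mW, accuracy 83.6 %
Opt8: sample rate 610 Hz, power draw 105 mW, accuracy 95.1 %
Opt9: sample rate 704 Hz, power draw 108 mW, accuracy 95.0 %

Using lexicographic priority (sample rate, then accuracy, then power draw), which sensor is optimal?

Opt3

First maximize sample rate: best is 891, kept {Opt1, Opt3}.
Then maximize accuracy: best is 95.5, kept {Opt1, Opt3}.
Then minimize power draw: best is 62, kept {Opt3}.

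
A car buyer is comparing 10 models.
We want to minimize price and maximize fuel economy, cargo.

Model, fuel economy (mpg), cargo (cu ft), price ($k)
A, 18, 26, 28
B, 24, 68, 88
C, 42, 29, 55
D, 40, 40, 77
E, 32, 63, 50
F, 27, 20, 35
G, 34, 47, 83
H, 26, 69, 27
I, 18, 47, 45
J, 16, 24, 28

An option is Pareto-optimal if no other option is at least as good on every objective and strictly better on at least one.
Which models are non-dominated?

C, D, E, F, G, H

A: dominated by H (fuel economy 26≥18, cargo 69≥26, price 27≤28).
B: dominated by H (fuel economy 26≥24, cargo 69≥68, price 27≤88).
C: not dominated (best fuel economy).
D: not dominated.
E: not dominated.
F: not dominated.
G: not dominated.
H: not dominated (best cargo).
I: dominated by H (fuel economy 26≥18, cargo 69≥47, price 27≤45).
J: dominated by A (fuel economy 18≥16, cargo 26≥24, price 28≤28).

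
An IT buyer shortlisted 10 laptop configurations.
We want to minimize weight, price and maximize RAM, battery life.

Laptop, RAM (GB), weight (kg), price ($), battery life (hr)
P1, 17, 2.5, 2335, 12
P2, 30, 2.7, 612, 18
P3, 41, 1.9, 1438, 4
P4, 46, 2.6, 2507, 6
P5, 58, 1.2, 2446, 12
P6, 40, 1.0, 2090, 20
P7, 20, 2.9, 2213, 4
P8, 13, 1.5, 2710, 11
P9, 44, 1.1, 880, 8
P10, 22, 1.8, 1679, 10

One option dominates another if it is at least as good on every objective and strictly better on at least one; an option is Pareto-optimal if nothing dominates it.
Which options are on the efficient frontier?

P1: dominated by P6 (RAM 40≥17, weight 1.0≤2.5, price 2090≤2335, battery life 20≥12).
P2: not dominated (best price).
P3: dominated by P9 (RAM 44≥41, weight 1.1≤1.9, price 880≤1438, battery life 8≥4).
P4: dominated by P5 (RAM 58≥46, weight 1.2≤2.6, price 2446≤2507, battery life 12≥6).
P5: not dominated (best RAM).
P6: not dominated (best weight).
P7: dominated by P2 (RAM 30≥20, weight 2.7≤2.9, price 612≤2213, battery life 18≥4).
P8: dominated by P5 (RAM 58≥13, weight 1.2≤1.5, price 2446≤2710, battery life 12≥11).
P9: not dominated.
P10: not dominated.

P2, P5, P6, P9, P10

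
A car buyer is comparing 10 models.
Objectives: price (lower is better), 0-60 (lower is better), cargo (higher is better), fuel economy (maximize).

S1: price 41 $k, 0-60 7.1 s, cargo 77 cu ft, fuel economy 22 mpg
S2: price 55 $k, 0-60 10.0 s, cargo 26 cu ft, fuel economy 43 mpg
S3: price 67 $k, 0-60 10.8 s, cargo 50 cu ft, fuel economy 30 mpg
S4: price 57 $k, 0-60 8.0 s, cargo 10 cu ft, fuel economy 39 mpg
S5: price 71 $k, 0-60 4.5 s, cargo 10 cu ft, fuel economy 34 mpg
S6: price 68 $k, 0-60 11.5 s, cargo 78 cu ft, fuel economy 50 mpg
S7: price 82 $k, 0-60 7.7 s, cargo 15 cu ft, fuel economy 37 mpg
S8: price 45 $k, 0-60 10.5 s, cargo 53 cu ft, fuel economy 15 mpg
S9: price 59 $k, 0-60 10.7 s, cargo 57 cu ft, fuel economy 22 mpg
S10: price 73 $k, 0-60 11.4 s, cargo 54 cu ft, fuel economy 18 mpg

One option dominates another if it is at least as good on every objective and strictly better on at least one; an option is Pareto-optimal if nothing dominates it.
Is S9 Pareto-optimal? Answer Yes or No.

S1 vs S9: price 41≤59, 0-60 7.1≤10.7, cargo 77≥57, fuel economy 22≥22 — S1 is at least as good on every objective and strictly better on at least one, so S1 dominates S9.

No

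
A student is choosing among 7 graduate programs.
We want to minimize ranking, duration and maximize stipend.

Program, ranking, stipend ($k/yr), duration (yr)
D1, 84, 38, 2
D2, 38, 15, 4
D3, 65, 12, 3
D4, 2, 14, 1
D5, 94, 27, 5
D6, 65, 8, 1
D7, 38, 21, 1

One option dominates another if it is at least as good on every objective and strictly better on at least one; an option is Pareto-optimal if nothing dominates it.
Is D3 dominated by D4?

D4 vs D3: ranking 2≤65, stipend 14≥12, duration 1≤3 — D4 is at least as good on every objective with at least one strict improvement.

Yes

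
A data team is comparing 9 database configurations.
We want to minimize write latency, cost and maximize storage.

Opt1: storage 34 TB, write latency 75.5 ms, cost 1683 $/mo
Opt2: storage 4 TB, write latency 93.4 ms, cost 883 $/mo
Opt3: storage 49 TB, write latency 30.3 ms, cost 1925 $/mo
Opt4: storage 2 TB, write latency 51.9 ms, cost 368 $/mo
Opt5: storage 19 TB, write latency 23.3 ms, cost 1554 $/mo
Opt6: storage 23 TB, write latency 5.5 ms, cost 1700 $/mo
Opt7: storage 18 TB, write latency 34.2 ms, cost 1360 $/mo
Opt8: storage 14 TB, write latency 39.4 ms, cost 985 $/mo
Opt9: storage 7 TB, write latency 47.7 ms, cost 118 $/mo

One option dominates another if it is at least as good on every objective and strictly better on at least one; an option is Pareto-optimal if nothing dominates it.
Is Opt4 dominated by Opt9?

Opt9 vs Opt4: storage 7≥2, write latency 47.7≤51.9, cost 118≤368 — Opt9 is at least as good on every objective with at least one strict improvement.

Yes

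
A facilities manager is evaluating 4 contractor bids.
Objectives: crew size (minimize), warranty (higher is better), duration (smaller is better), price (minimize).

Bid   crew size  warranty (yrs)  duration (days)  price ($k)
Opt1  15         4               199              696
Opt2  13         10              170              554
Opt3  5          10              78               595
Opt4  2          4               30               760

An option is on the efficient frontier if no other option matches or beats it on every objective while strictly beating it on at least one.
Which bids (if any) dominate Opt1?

Opt2: crew size 13≤15, warranty 10≥4, duration 170≤199, price 554≤696 — dominates Opt1.
Opt3: crew size 5≤15, warranty 10≥4, duration 78≤199, price 595≤696 — dominates Opt1.
Others (Opt4) are each worse than Opt1 on at least one objective.

Opt2, Opt3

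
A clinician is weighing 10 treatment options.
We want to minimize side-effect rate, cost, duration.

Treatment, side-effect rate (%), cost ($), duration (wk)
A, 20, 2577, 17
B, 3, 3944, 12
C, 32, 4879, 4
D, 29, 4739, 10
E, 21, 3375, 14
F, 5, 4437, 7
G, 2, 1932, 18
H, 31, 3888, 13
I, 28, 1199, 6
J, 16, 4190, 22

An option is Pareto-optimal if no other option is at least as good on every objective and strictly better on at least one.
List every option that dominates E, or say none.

A: worse on duration (17 vs 14).
B: worse on cost (3944 vs 3375).
C: worse on side-effect rate (32 vs 21).
D: worse on side-effect rate (29 vs 21).
F: worse on cost (4437 vs 3375).
G: worse on duration (18 vs 14).
H: worse on side-effect rate (31 vs 21).
I: worse on side-effect rate (28 vs 21).
J: worse on cost (4190 vs 3375).
No option dominates E.

none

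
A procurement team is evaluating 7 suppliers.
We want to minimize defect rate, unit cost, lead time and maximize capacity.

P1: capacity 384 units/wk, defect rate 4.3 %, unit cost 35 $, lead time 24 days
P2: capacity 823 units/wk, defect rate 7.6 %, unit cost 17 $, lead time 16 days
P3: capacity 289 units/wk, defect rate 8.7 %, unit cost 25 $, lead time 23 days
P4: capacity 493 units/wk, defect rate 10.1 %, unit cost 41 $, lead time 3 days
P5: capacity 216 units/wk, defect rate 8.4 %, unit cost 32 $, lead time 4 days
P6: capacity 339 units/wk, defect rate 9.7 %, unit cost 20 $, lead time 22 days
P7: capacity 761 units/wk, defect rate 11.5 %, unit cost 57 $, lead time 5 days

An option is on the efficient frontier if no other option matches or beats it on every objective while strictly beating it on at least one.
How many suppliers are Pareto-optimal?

P1: not dominated (best defect rate).
P2: not dominated (best capacity).
P3: dominated by P2 (capacity 823≥289, defect rate 7.6≤8.7, unit cost 17≤25, lead time 16≤23).
P4: not dominated (best lead time).
P5: not dominated.
P6: dominated by P2 (capacity 823≥339, defect rate 7.6≤9.7, unit cost 17≤20, lead time 16≤22).
P7: not dominated.
Pareto-optimal: P1, P2, P4, P5, P7 → 5.

5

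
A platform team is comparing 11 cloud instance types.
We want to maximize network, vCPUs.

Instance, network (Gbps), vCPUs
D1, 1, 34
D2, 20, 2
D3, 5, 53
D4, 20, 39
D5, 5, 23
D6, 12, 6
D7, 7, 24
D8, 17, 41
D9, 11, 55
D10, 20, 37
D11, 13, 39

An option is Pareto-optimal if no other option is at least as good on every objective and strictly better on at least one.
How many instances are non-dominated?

3

D1: dominated by D3 (network 5≥1, vCPUs 53≥34).
D2: dominated by D4 (network 20≥20, vCPUs 39≥2).
D3: dominated by D9 (network 11≥5, vCPUs 55≥53).
D4: not dominated.
D5: dominated by D3 (network 5≥5, vCPUs 53≥23).
D6: dominated by D4 (network 20≥12, vCPUs 39≥6).
D7: dominated by D4 (network 20≥7, vCPUs 39≥24).
D8: not dominated.
D9: not dominated (best vCPUs).
D10: dominated by D4 (network 20≥20, vCPUs 39≥37).
D11: dominated by D4 (network 20≥13, vCPUs 39≥39).
Pareto-optimal: D4, D8, D9 → 3.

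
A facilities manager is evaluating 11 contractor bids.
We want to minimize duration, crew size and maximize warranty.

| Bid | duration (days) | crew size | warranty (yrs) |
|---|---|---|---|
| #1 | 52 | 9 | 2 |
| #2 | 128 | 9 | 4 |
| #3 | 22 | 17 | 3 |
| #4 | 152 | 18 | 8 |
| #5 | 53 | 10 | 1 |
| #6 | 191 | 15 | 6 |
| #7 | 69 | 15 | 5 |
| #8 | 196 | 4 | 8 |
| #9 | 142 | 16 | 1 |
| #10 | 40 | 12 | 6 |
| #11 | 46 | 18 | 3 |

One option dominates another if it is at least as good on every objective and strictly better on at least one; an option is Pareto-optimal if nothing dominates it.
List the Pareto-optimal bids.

#1: not dominated.
#2: not dominated.
#3: not dominated (best duration).
#4: not dominated.
#5: dominated by #1 (duration 52≤53, crew size 9≤10, warranty 2≥1).
#6: dominated by #10 (duration 40≤191, crew size 12≤15, warranty 6≥6).
#7: dominated by #10 (duration 40≤69, crew size 12≤15, warranty 6≥5).
#8: not dominated (best crew size).
#9: dominated by #1 (duration 52≤142, crew size 9≤16, warranty 2≥1).
#10: not dominated.
#11: dominated by #3 (duration 22≤46, crew size 17≤18, warranty 3≥3).

#1, #2, #3, #4, #8, #10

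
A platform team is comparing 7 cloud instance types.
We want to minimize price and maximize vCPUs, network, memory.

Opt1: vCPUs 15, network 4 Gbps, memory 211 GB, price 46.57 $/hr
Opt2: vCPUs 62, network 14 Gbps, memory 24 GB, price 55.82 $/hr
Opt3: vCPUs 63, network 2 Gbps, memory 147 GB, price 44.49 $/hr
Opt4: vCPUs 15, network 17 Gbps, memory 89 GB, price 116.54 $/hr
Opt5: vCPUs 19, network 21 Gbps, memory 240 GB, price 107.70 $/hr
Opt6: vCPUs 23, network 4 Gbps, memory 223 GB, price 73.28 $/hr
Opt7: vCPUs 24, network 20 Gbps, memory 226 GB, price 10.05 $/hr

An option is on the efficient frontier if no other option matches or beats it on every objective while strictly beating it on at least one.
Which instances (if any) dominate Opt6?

Opt7

Opt7: vCPUs 24≥23, network 20≥4, memory 226≥223, price 10.05≤73.28 — dominates Opt6.
Others (Opt1, Opt2, Opt3, Opt4, Opt5) are each worse than Opt6 on at least one objective.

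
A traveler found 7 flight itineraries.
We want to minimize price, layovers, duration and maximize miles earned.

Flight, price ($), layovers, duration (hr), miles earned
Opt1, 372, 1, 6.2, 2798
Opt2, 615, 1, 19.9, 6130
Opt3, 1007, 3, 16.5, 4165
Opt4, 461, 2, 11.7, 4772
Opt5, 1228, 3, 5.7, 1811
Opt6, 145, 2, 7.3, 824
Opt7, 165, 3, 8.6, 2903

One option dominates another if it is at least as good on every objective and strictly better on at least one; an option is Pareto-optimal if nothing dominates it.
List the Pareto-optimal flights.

Opt1, Opt2, Opt4, Opt5, Opt6, Opt7

Opt1: not dominated.
Opt2: not dominated (best miles earned).
Opt3: dominated by Opt4 (price 461≤1007, layovers 2≤3, duration 11.7≤16.5, miles earned 4772≥4165).
Opt4: not dominated.
Opt5: not dominated (best duration).
Opt6: not dominated (best price).
Opt7: not dominated.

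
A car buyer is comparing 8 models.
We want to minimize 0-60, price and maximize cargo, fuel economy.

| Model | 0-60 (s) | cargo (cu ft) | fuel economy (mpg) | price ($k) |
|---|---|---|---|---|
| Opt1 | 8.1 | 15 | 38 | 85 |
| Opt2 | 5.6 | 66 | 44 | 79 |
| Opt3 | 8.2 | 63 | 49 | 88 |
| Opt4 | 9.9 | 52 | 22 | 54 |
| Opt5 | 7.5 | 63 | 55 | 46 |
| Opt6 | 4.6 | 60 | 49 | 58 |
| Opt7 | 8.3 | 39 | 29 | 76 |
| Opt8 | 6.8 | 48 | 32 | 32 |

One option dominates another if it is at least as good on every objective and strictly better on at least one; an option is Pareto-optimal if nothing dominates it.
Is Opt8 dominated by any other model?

Opt1: worse on 0-60 (8.1 vs 6.8).
Opt2: worse on price (79 vs 32).
Opt3: worse on 0-60 (8.2 vs 6.8).
Opt4: worse on 0-60 (9.9 vs 6.8).
Opt5: worse on 0-60 (7.5 vs 6.8).
Opt6: worse on price (58 vs 32).
Opt7: worse on 0-60 (8.3 vs 6.8).
No option is at least as good as Opt8 on every objective and strictly better on one.

No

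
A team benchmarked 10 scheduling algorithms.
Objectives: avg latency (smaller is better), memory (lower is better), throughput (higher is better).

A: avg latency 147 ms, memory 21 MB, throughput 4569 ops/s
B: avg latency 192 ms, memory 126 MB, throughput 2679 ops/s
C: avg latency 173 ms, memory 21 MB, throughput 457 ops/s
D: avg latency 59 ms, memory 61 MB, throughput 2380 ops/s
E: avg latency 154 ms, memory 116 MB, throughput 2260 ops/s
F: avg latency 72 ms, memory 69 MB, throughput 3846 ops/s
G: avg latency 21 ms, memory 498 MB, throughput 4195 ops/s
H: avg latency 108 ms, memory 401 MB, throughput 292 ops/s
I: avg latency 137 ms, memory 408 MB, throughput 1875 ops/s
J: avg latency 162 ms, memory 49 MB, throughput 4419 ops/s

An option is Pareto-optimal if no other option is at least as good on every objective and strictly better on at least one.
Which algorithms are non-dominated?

A, D, F, G

A: not dominated (best throughput).
B: dominated by A (avg latency 147≤192, memory 21≤126, throughput 4569≥2679).
C: dominated by A (avg latency 147≤173, memory 21≤21, throughput 4569≥457).
D: not dominated.
E: dominated by A (avg latency 147≤154, memory 21≤116, throughput 4569≥2260).
F: not dominated.
G: not dominated (best avg latency).
H: dominated by D (avg latency 59≤108, memory 61≤401, throughput 2380≥292).
I: dominated by D (avg latency 59≤137, memory 61≤408, throughput 2380≥1875).
J: dominated by A (avg latency 147≤162, memory 21≤49, throughput 4569≥4419).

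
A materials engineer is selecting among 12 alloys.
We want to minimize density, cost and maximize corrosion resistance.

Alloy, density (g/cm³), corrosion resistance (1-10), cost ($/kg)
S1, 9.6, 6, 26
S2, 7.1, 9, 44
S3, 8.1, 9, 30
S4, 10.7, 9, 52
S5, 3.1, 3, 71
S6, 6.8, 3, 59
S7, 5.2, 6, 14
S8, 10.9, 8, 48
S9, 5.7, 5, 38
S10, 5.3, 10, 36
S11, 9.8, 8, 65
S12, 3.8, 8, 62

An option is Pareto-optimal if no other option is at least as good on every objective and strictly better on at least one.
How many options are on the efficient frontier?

S1: dominated by S7 (density 5.2≤9.6, corrosion resistance 6≥6, cost 14≤26).
S2: dominated by S10 (density 5.3≤7.1, corrosion resistance 10≥9, cost 36≤44).
S3: not dominated.
S4: dominated by S2 (density 7.1≤10.7, corrosion resistance 9≥9, cost 44≤52).
S5: not dominated (best density).
S6: dominated by S7 (density 5.2≤6.8, corrosion resistance 6≥3, cost 14≤59).
S7: not dominated (best cost).
S8: dominated by S2 (density 7.1≤10.9, corrosion resistance 9≥8, cost 44≤48).
S9: dominated by S7 (density 5.2≤5.7, corrosion resistance 6≥5, cost 14≤38).
S10: not dominated (best corrosion resistance).
S11: dominated by S2 (density 7.1≤9.8, corrosion resistance 9≥8, cost 44≤65).
S12: not dominated.
Pareto-optimal: S3, S5, S7, S10, S12 → 5.

5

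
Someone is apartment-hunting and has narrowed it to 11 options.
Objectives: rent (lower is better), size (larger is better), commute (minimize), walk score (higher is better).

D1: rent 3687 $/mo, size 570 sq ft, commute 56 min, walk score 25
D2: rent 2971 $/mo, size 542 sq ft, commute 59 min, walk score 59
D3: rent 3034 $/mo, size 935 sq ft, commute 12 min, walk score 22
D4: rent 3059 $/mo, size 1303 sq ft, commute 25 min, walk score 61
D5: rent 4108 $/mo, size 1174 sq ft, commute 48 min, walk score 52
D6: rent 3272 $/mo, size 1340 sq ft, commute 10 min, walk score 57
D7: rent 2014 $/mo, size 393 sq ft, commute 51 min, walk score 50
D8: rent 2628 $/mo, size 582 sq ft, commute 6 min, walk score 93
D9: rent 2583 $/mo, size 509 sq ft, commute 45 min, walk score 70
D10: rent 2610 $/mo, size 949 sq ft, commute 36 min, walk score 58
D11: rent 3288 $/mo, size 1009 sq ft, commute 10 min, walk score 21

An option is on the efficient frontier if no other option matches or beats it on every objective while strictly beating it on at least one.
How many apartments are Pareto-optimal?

7

D1: dominated by D4 (rent 3059≤3687, size 1303≥570, commute 25≤56, walk score 61≥25).
D2: dominated by D8 (rent 2628≤2971, size 582≥542, commute 6≤59, walk score 93≥59).
D3: not dominated.
D4: not dominated.
D5: dominated by D4 (rent 3059≤4108, size 1303≥1174, commute 25≤48, walk score 61≥52).
D6: not dominated (best size).
D7: not dominated (best rent).
D8: not dominated (best commute).
D9: not dominated.
D10: not dominated.
D11: dominated by D6 (rent 3272≤3288, size 1340≥1009, commute 10≤10, walk score 57≥21).
Pareto-optimal: D3, D4, D6, D7, D8, D9, D10 → 7.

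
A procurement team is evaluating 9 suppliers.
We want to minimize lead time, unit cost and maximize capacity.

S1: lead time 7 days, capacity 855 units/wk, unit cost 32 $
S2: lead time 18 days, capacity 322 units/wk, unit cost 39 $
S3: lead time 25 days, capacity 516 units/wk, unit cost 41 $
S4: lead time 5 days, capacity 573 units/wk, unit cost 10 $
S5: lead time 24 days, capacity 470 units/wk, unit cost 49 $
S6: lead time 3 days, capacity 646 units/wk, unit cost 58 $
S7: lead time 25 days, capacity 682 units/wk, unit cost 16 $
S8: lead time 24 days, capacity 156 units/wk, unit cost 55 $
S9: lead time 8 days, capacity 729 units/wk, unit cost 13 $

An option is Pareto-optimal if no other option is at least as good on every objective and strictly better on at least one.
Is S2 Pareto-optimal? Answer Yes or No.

S1 vs S2: lead time 7≤18, capacity 855≥322, unit cost 32≤39 — S1 is at least as good on every objective and strictly better on at least one, so S1 dominates S2.

No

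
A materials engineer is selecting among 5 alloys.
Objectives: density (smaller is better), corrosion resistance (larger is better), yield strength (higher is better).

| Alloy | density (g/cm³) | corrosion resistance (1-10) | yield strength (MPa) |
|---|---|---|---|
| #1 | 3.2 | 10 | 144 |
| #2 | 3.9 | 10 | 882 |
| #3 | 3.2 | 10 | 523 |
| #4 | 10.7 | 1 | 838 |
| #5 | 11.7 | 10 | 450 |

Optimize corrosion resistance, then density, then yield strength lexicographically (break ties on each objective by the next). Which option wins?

First maximize corrosion resistance: best is 10, kept {#1, #2, #3, #5}.
Then minimize density: best is 3.2, kept {#1, #3}.
Then maximize yield strength: best is 523, kept {#3}.

#3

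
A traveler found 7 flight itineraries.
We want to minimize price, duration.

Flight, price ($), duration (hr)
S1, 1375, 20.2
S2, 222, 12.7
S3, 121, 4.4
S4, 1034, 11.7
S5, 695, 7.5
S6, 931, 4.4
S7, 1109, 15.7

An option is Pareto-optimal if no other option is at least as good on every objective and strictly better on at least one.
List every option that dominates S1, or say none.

S2: price 222≤1375, duration 12.7≤20.2 — dominates S1.
S3: price 121≤1375, duration 4.4≤20.2 — dominates S1.
S4: price 1034≤1375, duration 11.7≤20.2 — dominates S1.
S5: price 695≤1375, duration 7.5≤20.2 — dominates S1.
S6: price 931≤1375, duration 4.4≤20.2 — dominates S1.
S7: price 1109≤1375, duration 15.7≤20.2 — dominates S1.

S2, S3, S4, S5, S6, S7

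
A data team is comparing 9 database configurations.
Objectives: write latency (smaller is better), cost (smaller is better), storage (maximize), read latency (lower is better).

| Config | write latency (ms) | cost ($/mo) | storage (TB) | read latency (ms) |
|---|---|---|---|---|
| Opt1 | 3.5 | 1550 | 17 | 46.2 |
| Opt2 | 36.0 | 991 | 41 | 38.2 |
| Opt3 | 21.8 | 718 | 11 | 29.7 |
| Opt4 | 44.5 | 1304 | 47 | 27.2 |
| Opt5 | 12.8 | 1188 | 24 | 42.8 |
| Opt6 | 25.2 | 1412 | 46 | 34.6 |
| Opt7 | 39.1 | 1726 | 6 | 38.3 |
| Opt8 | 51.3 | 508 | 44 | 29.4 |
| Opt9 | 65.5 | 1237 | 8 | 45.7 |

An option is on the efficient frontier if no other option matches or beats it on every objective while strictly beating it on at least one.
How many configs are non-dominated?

Opt1: not dominated (best write latency).
Opt2: not dominated.
Opt3: not dominated.
Opt4: not dominated (best storage).
Opt5: not dominated.
Opt6: not dominated.
Opt7: dominated by Opt2 (write latency 36.0≤39.1, cost 991≤1726, storage 41≥6, read latency 38.2≤38.3).
Opt8: not dominated (best cost).
Opt9: dominated by Opt2 (write latency 36.0≤65.5, cost 991≤1237, storage 41≥8, read latency 38.2≤45.7).
Pareto-optimal: Opt1, Opt2, Opt3, Opt4, Opt5, Opt6, Opt8 → 7.

7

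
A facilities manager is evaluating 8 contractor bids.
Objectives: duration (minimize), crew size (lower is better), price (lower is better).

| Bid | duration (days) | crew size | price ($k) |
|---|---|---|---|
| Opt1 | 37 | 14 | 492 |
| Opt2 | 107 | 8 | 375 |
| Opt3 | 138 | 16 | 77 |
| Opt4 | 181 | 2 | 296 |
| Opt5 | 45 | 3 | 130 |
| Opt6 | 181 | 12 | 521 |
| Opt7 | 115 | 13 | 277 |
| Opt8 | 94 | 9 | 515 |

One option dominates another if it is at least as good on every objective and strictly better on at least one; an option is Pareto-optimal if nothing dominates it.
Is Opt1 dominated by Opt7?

No

Opt7 vs Opt1: Opt7 is worse on duration (115 vs 37), so it does not dominate Opt1.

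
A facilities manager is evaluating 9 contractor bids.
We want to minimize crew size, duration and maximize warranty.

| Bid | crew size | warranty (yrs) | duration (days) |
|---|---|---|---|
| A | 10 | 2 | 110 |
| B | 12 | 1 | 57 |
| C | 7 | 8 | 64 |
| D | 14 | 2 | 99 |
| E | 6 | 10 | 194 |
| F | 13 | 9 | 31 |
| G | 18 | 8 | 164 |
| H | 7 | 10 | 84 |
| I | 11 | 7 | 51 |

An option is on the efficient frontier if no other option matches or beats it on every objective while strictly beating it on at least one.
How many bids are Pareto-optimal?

5

A: dominated by C (crew size 7≤10, warranty 8≥2, duration 64≤110).
B: dominated by I (crew size 11≤12, warranty 7≥1, duration 51≤57).
C: not dominated.
D: dominated by C (crew size 7≤14, warranty 8≥2, duration 64≤99).
E: not dominated (best crew size).
F: not dominated (best duration).
G: dominated by C (crew size 7≤18, warranty 8≥8, duration 64≤164).
H: not dominated.
I: not dominated.
Pareto-optimal: C, E, F, H, I → 5.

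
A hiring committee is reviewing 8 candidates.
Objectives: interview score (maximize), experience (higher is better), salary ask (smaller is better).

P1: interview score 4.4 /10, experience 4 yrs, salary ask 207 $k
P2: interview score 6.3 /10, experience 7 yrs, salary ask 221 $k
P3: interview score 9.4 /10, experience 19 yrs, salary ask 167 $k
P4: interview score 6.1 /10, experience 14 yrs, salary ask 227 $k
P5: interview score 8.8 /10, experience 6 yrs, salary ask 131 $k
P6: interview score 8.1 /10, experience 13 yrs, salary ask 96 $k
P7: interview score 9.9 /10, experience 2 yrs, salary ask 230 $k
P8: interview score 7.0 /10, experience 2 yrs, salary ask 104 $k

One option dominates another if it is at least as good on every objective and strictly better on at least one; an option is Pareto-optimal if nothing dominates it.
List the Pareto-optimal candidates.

P1: dominated by P3 (interview score 9.4≥4.4, experience 19≥4, salary ask 167≤207).
P2: dominated by P3 (interview score 9.4≥6.3, experience 19≥7, salary ask 167≤221).
P3: not dominated (best experience).
P4: dominated by P3 (interview score 9.4≥6.1, experience 19≥14, salary ask 167≤227).
P5: not dominated.
P6: not dominated (best salary ask).
P7: not dominated (best interview score).
P8: dominated by P6 (interview score 8.1≥7.0, experience 13≥2, salary ask 96≤104).

P3, P5, P6, P7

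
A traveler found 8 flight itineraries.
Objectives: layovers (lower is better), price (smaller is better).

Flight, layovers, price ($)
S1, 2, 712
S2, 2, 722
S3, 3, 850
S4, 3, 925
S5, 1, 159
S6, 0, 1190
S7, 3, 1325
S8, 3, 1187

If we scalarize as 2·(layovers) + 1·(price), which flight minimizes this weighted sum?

S1: 2·2 + 1·712 = 716
S2: 2·2 + 1·722 = 726
S3: 2·3 + 1·850 = 856
S4: 2·3 + 1·925 = 931
S5: 2·1 + 1·159 = 161
S6: 2·0 + 1·1190 = 1190
S7: 2·3 + 1·1325 = 1331
S8: 2·3 + 1·1187 = 1193
Lowest: S5 at 161.

S5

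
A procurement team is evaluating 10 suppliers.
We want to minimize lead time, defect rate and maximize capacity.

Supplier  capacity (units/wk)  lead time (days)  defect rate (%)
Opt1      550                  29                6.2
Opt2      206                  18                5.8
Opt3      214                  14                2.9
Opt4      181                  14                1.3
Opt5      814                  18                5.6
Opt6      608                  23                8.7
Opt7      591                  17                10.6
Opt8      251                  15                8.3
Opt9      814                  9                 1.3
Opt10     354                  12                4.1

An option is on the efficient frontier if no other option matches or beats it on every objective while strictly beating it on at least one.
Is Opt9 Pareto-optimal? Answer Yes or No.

Yes

Opt1: worse on capacity (550 vs 814).
Opt2: worse on capacity (206 vs 814).
Opt3: worse on capacity (214 vs 814).
Opt4: worse on capacity (181 vs 814).
Opt5: worse on lead time (18 vs 9).
Opt6: worse on capacity (608 vs 814).
Opt7: worse on capacity (591 vs 814).
Opt8: worse on capacity (251 vs 814).
Opt10: worse on capacity (354 vs 814).
No option is at least as good as Opt9 on every objective and strictly better on one.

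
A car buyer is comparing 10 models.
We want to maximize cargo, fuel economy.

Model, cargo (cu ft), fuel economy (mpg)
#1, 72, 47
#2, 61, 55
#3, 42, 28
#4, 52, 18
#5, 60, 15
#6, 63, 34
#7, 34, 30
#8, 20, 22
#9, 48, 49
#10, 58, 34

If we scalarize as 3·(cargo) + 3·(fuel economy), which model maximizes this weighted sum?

#1: 3·72 + 3·47 = 357
#2: 3·61 + 3·55 = 348
#3: 3·42 + 3·28 = 210
#4: 3·52 + 3·18 = 210
#5: 3·60 + 3·15 = 225
#6: 3·63 + 3·34 = 291
#7: 3·34 + 3·30 = 192
#8: 3·20 + 3·22 = 126
#9: 3·48 + 3·49 = 291
#10: 3·58 + 3·34 = 276
Highest: #1 at 357.

#1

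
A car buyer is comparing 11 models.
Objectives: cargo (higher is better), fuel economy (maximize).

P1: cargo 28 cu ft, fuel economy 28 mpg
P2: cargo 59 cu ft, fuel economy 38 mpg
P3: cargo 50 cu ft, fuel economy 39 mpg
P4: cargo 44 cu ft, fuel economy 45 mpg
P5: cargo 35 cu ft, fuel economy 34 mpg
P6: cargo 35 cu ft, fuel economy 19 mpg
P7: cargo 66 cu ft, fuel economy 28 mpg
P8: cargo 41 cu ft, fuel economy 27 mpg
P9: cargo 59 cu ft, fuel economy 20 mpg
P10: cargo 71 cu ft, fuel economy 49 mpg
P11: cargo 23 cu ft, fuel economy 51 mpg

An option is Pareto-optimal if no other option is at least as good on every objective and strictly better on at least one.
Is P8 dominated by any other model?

P2 vs P8: cargo 59≥41, fuel economy 38≥27 — P2 is at least as good on every objective and strictly better on at least one, so P2 dominates P8.

Yes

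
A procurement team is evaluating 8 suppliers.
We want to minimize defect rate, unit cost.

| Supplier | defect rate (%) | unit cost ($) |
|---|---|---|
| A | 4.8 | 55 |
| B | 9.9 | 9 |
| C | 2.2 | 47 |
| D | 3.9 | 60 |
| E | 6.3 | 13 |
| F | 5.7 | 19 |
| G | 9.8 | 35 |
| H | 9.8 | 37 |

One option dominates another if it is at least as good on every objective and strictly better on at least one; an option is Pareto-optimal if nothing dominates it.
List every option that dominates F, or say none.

none

A: worse on unit cost (55 vs 19).
B: worse on defect rate (9.9 vs 5.7).
C: worse on unit cost (47 vs 19).
D: worse on unit cost (60 vs 19).
E: worse on defect rate (6.3 vs 5.7).
G: worse on defect rate (9.8 vs 5.7).
H: worse on defect rate (9.8 vs 5.7).
No option dominates F.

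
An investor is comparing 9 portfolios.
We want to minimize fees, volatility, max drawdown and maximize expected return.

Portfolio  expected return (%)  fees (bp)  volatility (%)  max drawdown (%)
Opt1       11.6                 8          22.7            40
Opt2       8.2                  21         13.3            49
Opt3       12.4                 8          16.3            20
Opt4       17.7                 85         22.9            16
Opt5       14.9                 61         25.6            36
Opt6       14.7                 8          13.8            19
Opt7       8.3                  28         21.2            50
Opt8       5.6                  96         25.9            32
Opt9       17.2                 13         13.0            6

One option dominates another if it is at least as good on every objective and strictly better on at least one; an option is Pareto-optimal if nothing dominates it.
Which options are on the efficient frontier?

Opt1: dominated by Opt3 (expected return 12.4≥11.6, fees 8≤8, volatility 16.3≤22.7, max drawdown 20≤40).
Opt2: dominated by Opt9 (expected return 17.2≥8.2, fees 13≤21, volatility 13.0≤13.3, max drawdown 6≤49).
Opt3: dominated by Opt6 (expected return 14.7≥12.4, fees 8≤8, volatility 13.8≤16.3, max drawdown 19≤20).
Opt4: not dominated (best expected return).
Opt5: dominated by Opt9 (expected return 17.2≥14.9, fees 13≤61, volatility 13.0≤25.6, max drawdown 6≤36).
Opt6: not dominated.
Opt7: dominated by Opt3 (expected return 12.4≥8.3, fees 8≤28, volatility 16.3≤21.2, max drawdown 20≤50).
Opt8: dominated by Opt3 (expected return 12.4≥5.6, fees 8≤96, volatility 16.3≤25.9, max drawdown 20≤32).
Opt9: not dominated (best volatility).

Opt4, Opt6, Opt9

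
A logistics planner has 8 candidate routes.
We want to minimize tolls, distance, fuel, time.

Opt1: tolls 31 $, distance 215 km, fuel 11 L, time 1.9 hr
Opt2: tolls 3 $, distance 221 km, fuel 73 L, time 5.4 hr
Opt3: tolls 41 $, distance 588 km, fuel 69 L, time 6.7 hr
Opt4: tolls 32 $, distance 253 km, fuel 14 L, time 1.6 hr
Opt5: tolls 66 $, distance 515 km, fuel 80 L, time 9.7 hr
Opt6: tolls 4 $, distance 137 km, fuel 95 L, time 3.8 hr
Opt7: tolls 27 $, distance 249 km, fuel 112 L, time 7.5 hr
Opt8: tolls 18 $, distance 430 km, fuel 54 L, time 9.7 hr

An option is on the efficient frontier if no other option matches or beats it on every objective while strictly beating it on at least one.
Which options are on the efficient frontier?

Opt1, Opt2, Opt4, Opt6, Opt8

Opt1: not dominated (best fuel).
Opt2: not dominated (best tolls).
Opt3: dominated by Opt1 (tolls 31≤41, distance 215≤588, fuel 11≤69, time 1.9≤6.7).
Opt4: not dominated (best time).
Opt5: dominated by Opt1 (tolls 31≤66, distance 215≤515, fuel 11≤80, time 1.9≤9.7).
Opt6: not dominated (best distance).
Opt7: dominated by Opt2 (tolls 3≤27, distance 221≤249, fuel 73≤112, time 5.4≤7.5).
Opt8: not dominated.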